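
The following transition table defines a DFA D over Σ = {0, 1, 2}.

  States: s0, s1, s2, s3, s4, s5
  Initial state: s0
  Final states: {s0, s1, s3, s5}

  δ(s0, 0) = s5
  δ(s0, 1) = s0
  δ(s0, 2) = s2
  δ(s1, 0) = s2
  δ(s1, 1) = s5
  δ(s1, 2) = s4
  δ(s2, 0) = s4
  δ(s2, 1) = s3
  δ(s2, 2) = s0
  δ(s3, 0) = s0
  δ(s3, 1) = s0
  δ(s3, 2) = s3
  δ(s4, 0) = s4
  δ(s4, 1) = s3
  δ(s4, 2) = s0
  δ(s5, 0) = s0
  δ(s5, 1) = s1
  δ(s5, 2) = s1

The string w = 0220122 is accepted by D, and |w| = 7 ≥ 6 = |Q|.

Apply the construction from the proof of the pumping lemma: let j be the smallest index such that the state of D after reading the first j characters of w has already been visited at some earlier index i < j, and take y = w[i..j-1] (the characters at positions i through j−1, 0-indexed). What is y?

0

Run of D on w = 0 2 2 0 1 2 2:
  step 0: s0  (start)
  step 1: s5  (read 0: s0→s5)
  step 2: s1  (read 2: s5→s1)
  step 3: s4  (read 2: s1→s4)
  step 4: s4  (read 0: s4→s4)   ← first repeat (s4 seen earlier)
  step 5: s3  (read 1: s4→s3)
  step 6: s3  (read 2: s3→s3)
  step 7: s3  (read 2: s3→s3)

So i = 3, j = 4, giving x = w[0:3] = 022, y = w[3:4] = 0, z = w[4:7] = 122.
Check: |xy| = 4 ≤ 6 and |y| = 1 ≥ 1. Reading y takes D from s4 back to s4, so every xyⁱz is accepted.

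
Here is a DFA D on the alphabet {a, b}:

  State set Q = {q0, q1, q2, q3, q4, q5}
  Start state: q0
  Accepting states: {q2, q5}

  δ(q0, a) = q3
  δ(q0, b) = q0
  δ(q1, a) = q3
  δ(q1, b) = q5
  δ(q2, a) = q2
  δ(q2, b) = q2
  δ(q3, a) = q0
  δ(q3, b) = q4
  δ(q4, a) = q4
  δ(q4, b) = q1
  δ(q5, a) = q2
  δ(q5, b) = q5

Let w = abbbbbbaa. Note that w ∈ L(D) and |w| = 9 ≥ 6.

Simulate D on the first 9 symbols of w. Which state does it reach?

q2

State sequence: q0 -a-> q3 -b-> q4 -b-> q1 -b-> q5 -b-> q5 -b-> q5 -b-> q5 -a-> q2 -a-> q2

After reading 9 characters, D is in state q2.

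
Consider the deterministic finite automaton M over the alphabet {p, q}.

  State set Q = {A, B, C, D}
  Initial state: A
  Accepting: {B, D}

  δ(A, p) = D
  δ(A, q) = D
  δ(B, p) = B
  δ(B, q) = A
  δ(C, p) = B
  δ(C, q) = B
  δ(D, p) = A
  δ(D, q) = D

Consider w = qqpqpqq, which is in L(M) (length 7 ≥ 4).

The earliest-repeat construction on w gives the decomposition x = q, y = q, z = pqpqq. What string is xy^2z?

xy^2z = q·q·q·pqpqq = qqqpqpqq.
Reading y = q takes M from D back to D, so after x·y·y the machine is still in D, and z then leads to the accepting state D. Hence qqqpqpqq ∈ L(M).

qqqpqpqq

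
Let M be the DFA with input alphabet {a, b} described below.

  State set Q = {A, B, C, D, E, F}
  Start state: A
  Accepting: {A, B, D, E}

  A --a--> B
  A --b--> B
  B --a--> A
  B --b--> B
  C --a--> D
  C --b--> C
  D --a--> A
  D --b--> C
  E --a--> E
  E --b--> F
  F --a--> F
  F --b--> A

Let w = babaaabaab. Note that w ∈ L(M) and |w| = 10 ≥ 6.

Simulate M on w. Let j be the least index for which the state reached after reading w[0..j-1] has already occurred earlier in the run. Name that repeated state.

State sequence: A -b-> B -a-> A -b-> B -a-> A -a-> B -a-> A -b-> B -a-> A -a-> B -b-> B
First repeat at step 2: A was already visited.

The earliest repeat is at step j = 2: M is in A, which it already visited at step i = 0.
Pumping length from the standard proof: p = 6 (the number of states). The repeated state found above gives |xy| = j ≤ 6 and |y| = j − i ≥ 1.

A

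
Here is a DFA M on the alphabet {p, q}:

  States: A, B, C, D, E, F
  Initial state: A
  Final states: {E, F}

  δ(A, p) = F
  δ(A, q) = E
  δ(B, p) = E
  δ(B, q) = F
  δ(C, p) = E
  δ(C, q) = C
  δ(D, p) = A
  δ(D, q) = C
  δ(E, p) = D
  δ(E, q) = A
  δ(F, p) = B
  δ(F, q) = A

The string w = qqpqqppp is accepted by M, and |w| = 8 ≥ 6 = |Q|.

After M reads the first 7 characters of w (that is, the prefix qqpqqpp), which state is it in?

Run of M on the first 7 characters of w = q q p q q p p:
  step 0: A  (start)
  step 1: E  (read q: A→E)
  step 2: A  (read q: E→A)
  step 3: F  (read p: A→F)
  step 4: A  (read q: F→A)
  step 5: E  (read q: A→E)
  step 6: D  (read p: E→D)
  step 7: A  (read p: D→A)

After reading 7 characters, M is in state A.

A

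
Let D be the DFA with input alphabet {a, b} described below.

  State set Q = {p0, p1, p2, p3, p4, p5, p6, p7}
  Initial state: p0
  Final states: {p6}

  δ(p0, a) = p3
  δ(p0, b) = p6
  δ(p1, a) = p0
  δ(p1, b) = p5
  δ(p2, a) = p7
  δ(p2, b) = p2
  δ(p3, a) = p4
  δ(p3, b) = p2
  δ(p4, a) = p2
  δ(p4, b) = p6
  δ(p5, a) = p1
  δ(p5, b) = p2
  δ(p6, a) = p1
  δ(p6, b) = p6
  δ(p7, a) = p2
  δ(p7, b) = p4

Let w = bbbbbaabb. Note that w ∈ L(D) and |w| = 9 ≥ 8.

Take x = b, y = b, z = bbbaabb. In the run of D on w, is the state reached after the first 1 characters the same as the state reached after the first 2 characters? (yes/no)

Run of D on the first 2 characters of w = b b:
  step 0: p0  (start)
  step 1: p6  (read b: p0→p6)
  step 2: p6  (read b: p6→p6)

After x (step 1): p6. After xy (step 2): p6.
They match, so y = b drives D around a cycle from p6 back to itself; pumping y any number of times keeps D in p6 before reading z, and xyⁱz ∈ L(D) for every i ≥ 0.

yes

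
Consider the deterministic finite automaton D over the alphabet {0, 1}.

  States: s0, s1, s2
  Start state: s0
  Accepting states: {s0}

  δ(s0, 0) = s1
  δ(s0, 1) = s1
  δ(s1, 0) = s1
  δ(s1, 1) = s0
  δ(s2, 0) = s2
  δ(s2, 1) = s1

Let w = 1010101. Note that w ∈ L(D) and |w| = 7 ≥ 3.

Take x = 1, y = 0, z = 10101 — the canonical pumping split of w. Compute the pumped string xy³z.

xy^3z = 1·0·0·0·10101 = 100010101.
Reading y = 0 takes D from s1 back to s1, so after x·y·y·y the machine is still in s1, and z then leads to the accepting state s0. Hence 100010101 ∈ L(D).

100010101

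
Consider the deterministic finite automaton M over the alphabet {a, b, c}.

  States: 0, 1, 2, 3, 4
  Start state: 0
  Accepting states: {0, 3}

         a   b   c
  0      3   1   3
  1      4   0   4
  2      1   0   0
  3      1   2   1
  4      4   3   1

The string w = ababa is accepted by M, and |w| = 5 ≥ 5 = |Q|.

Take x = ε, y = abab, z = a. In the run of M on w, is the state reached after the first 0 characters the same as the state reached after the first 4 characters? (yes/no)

yes

Run of M on the first 4 characters of w = a b a b:
  step 0: 0  (start)
  step 1: 3  (read a: 0→3)
  step 2: 2  (read b: 3→2)
  step 3: 1  (read a: 2→1)
  step 4: 0  (read b: 1→0)

After x (step 0): 0. After xy (step 4): 0.
They match, so y = abab drives M around a cycle from 0 back to itself; pumping y any number of times keeps M in 0 before reading z, and xyⁱz ∈ L(M) for every i ≥ 0.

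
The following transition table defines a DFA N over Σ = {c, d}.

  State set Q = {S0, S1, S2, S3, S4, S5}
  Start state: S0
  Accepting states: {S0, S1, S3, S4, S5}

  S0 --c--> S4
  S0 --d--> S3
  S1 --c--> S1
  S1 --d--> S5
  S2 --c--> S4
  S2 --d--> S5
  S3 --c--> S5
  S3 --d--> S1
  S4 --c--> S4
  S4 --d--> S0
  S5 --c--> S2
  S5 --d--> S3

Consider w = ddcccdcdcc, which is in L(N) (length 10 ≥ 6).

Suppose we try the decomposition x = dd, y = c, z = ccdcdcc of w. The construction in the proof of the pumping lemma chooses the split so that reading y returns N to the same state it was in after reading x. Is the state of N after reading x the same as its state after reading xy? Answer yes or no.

yes

Run of N on the first 3 characters of w = d d c:
  step 0: S0  (start)
  step 1: S3  (read d: S0→S3)
  step 2: S1  (read d: S3→S1)
  step 3: S1  (read c: S1→S1)

After x (step 2): S1. After xy (step 3): S1.
They match, so y = c drives N around a cycle from S1 back to itself; pumping y any number of times keeps N in S1 before reading z, and xyⁱz ∈ L(N) for every i ≥ 0.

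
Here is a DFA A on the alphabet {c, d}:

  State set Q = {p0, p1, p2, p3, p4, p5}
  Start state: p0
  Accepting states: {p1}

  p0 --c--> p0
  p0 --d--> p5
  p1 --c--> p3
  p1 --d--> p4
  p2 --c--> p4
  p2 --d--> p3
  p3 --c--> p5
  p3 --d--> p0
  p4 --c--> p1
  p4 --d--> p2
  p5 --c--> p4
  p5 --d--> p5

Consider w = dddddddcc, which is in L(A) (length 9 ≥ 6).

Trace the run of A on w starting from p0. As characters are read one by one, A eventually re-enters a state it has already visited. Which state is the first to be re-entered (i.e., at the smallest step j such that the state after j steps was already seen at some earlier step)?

State sequence: p0 -d-> p5 -d-> p5 -d-> p5 -d-> p5 -d-> p5 -d-> p5 -d-> p5 -c-> p4 -c-> p1
First repeat at step 2: p5 was already visited.

The earliest repeat is at step j = 2: A is in p5, which it already visited at step i = 1.

p5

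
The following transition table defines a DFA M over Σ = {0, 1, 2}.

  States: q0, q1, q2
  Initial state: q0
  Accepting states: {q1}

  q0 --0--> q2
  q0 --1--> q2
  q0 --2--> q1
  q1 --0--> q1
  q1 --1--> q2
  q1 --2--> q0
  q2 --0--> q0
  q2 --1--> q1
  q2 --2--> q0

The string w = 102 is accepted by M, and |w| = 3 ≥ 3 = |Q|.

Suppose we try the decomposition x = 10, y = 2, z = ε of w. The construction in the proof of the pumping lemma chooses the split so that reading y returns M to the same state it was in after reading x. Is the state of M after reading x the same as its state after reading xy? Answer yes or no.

no

Run of M on the first 3 characters of w = 1 0 2:
  step 0: q0  (start)
  step 1: q2  (read 1: q0→q2)
  step 2: q0  (read 0: q2→q0)
  step 3: q1  (read 2: q0→q1)

After x (step 2): q0. After xy (step 3): q1.
They differ (q0 ≠ q1), so y is not a cycle from the state after x; this split is not the one the pumping-lemma construction produces, and pumping y need not keep the string in L(M).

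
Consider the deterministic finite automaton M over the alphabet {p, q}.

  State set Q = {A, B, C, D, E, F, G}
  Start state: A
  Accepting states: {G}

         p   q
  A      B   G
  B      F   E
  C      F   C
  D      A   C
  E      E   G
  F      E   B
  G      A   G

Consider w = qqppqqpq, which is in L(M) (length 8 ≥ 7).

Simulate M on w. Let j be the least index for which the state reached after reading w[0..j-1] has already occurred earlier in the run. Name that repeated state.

G

Run of M on w = q q p p q q p q:
  step 0: A  (start)
  step 1: G  (read q: A→G)
  step 2: G  (read q: G→G)   ← first repeat (G seen earlier)
  step 3: A  (read p: G→A)
  step 4: B  (read p: A→B)
  step 5: E  (read q: B→E)
  step 6: G  (read q: E→G)
  step 7: A  (read p: G→A)
  step 8: G  (read q: A→G)

The earliest repeat is at step j = 2: M is in G, which it already visited at step i = 1.
The DFA has 7 states, so the proof of the pumping lemma guarantees a repeated state among the first 7+1 visited; the segment between the two visits is the pumpable y.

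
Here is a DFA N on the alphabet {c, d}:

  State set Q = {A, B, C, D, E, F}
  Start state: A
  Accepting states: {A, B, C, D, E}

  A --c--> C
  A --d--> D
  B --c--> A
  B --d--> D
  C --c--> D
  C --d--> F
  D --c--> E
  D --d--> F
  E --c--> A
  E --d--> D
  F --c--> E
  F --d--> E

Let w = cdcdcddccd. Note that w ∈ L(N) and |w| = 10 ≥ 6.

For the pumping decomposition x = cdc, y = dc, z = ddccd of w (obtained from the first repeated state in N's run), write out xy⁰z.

xy⁰z = xz = cdc·ddccd = cdcddccd.
Reading y = dc takes N from E back to E, so after x the machine is still in E, and z then leads to the accepting state D. Hence cdcddccd ∈ L(N).

cdcddccd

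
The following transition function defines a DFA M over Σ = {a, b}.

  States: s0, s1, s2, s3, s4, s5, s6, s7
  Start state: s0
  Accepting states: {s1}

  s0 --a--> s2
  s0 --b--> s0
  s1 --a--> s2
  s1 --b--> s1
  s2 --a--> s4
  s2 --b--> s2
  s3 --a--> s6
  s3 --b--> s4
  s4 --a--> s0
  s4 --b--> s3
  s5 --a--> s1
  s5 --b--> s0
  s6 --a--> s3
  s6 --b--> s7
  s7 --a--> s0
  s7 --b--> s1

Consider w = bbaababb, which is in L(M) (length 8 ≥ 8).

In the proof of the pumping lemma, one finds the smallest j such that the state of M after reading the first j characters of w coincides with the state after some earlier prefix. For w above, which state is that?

s0

State sequence: s0 -b-> s0 -b-> s0 -a-> s2 -a-> s4 -b-> s3 -a-> s6 -b-> s7 -b-> s1
First repeat at step 1: s0 was already visited.

The earliest repeat is at step j = 1: M is in s0, which it already visited at step i = 0.
With |Q| = 8, pigeonhole forces a state repeat no later than step 8; the substring read between the first and second visits to that state can be pumped.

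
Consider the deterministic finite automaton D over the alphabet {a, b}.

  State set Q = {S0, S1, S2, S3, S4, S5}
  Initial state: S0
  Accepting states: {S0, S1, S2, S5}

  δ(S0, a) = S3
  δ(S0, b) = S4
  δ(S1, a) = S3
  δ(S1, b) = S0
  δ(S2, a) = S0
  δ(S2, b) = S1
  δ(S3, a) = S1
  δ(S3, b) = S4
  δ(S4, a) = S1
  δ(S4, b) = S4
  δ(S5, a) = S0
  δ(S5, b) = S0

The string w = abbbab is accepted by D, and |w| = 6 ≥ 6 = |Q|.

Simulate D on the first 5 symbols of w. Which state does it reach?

S1

Run of D on the first 5 characters of w = a b b b a:
  step 0: S0  (start)
  step 1: S3  (read a: S0→S3)
  step 2: S4  (read b: S3→S4)
  step 3: S4  (read b: S4→S4)
  step 4: S4  (read b: S4→S4)
  step 5: S1  (read a: S4→S1)

After reading 5 characters, D is in state S1.
(This kind of state-tracing is the core of the pumping-lemma construction: with 6 states, pigeonhole forces a repeat within the first 6 steps.)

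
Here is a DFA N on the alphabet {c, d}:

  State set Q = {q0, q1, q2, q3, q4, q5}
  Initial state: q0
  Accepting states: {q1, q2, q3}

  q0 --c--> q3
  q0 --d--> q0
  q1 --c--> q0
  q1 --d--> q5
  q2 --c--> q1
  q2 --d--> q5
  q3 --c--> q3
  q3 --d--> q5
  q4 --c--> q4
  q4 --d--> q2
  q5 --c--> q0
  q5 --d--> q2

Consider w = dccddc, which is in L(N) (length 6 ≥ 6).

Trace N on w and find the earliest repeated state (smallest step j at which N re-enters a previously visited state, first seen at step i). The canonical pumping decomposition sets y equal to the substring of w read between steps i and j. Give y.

State sequence: q0 -d-> q0 -c-> q3 -c-> q3 -d-> q5 -d-> q2 -c-> q1
First repeat at step 1: q0 was already visited.

So i = 0, j = 1, giving x = w[0:0] = ε, y = w[0:1] = d, z = w[1:6] = ccddc.
Check: |xy| = 1 ≤ 6 and |y| = 1 ≥ 1. Reading y takes N from q0 back to q0, so every xyⁱz is accepted.

d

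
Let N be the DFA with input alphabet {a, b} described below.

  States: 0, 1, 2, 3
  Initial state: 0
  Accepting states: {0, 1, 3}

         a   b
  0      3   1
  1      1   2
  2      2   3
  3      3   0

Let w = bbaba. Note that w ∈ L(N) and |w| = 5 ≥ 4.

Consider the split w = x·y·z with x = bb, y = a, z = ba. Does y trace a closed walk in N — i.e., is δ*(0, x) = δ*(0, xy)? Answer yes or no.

State sequence: 0 -b-> 1 -b-> 2 -a-> 2

After x (step 2): 2. After xy (step 3): 2.
They match, so y = a drives N around a cycle from 2 back to itself; pumping y any number of times keeps N in 2 before reading z, and xyⁱz ∈ L(N) for every i ≥ 0.

yes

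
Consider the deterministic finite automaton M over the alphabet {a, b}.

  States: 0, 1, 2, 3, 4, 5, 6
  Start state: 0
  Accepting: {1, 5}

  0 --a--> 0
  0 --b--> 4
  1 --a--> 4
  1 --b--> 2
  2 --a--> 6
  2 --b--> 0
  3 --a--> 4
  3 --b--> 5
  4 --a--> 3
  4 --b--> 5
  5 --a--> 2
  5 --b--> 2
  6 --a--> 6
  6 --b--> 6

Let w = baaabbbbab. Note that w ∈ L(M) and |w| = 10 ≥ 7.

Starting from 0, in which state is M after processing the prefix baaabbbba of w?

Run of M on the first 9 characters of w = b a a a b b b b a:
  step 0: 0  (start)
  step 1: 4  (read b: 0→4)
  step 2: 3  (read a: 4→3)
  step 3: 4  (read a: 3→4)
  step 4: 3  (read a: 4→3)
  step 5: 5  (read b: 3→5)
  step 6: 2  (read b: 5→2)
  step 7: 0  (read b: 2→0)
  step 8: 4  (read b: 0→4)
  step 9: 3  (read a: 4→3)

After reading 9 characters, M is in state 3.
(This kind of state-tracing is the core of the pumping-lemma construction: with 7 states, pigeonhole forces a repeat within the first 7 steps.)

3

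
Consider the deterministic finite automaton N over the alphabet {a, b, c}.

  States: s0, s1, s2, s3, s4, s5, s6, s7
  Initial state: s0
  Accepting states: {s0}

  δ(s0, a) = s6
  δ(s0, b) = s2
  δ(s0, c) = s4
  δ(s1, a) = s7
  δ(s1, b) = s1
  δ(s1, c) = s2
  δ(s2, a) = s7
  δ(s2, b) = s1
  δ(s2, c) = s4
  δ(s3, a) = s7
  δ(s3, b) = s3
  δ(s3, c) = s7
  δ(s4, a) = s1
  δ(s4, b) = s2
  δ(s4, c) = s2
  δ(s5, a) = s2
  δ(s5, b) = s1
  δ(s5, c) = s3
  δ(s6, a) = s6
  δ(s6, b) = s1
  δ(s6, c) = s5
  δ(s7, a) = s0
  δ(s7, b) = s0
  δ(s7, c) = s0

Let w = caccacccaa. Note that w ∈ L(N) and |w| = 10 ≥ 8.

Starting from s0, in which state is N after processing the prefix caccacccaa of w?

s0

Run of N on the first 10 characters of w = c a c c a c c c a a:
  step 0: s0  (start)
  step 1: s4  (read c: s0→s4)
  step 2: s1  (read a: s4→s1)
  step 3: s2  (read c: s1→s2)
  step 4: s4  (read c: s2→s4)
  step 5: s1  (read a: s4→s1)
  step 6: s2  (read c: s1→s2)
  step 7: s4  (read c: s2→s4)
  step 8: s2  (read c: s4→s2)
  step 9: s7  (read a: s2→s7)
  step 10: s0  (read a: s7→s0)

After reading 10 characters, N is in state s0.
(This kind of state-tracing is the core of the pumping-lemma construction: with 8 states, pigeonhole forces a repeat within the first 8 steps.)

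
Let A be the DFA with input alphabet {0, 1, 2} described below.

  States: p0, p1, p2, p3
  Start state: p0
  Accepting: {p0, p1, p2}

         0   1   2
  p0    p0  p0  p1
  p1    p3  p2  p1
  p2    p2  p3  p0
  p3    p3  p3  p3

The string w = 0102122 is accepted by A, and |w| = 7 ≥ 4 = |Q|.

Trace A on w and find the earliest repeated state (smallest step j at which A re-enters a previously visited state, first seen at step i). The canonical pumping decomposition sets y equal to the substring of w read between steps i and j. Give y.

0

State sequence: p0 -0-> p0 -1-> p0 -0-> p0 -2-> p1 -1-> p2 -2-> p0 -2-> p1
First repeat at step 1: p0 was already visited.

So i = 0, j = 1, giving x = w[0:0] = ε, y = w[0:1] = 0, z = w[1:7] = 102122.
Check: |xy| = 1 ≤ 4 and |y| = 1 ≥ 1. Reading y takes A from p0 back to p0, so every xyⁱz is accepted.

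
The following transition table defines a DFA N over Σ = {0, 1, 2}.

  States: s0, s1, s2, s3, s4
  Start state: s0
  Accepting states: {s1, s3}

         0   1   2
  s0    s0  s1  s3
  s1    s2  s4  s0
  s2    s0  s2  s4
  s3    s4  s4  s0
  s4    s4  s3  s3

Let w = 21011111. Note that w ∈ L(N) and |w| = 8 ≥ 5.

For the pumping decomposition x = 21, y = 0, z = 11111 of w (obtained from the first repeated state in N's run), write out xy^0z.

xy⁰z = xz = 21·11111 = 2111111.
Reading y = 0 takes N from s4 back to s4, so after x the machine is still in s4, and z then leads to the accepting state s3. Hence 2111111 ∈ L(N).

2111111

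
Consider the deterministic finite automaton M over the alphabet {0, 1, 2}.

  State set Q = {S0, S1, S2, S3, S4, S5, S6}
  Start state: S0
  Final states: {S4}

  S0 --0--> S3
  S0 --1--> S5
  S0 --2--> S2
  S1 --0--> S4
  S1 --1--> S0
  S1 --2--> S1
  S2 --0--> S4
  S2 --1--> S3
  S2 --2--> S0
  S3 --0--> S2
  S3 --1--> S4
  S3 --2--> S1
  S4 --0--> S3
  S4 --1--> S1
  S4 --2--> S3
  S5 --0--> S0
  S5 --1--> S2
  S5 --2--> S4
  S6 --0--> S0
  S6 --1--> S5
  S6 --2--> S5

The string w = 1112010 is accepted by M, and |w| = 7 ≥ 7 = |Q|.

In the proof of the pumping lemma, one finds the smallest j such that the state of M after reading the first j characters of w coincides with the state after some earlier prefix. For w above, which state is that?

S1

Run of M on w = 1 1 1 2 0 1 0:
  step 0: S0  (start)
  step 1: S5  (read 1: S0→S5)
  step 2: S2  (read 1: S5→S2)
  step 3: S3  (read 1: S2→S3)
  step 4: S1  (read 2: S3→S1)
  step 5: S4  (read 0: S1→S4)
  step 6: S1  (read 1: S4→S1)   ← first repeat (S1 seen earlier)
  step 7: S4  (read 0: S1→S4)

The earliest repeat is at step j = 6: M is in S1, which it already visited at step i = 4.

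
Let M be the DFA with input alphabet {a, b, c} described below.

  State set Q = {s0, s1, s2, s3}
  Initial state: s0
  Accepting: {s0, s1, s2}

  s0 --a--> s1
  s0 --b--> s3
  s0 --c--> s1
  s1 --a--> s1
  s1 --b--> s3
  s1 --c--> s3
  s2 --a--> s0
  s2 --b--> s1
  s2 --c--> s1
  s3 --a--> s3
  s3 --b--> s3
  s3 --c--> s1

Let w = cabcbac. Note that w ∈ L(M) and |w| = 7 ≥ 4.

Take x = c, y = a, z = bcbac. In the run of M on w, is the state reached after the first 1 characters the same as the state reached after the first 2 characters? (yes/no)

yes

Run of M on the first 2 characters of w = c a:
  step 0: s0  (start)
  step 1: s1  (read c: s0→s1)
  step 2: s1  (read a: s1→s1)

After x (step 1): s1. After xy (step 2): s1.
They match, so y = a drives M around a cycle from s1 back to itself; pumping y any number of times keeps M in s1 before reading z, and xyⁱz ∈ L(M) for every i ≥ 0.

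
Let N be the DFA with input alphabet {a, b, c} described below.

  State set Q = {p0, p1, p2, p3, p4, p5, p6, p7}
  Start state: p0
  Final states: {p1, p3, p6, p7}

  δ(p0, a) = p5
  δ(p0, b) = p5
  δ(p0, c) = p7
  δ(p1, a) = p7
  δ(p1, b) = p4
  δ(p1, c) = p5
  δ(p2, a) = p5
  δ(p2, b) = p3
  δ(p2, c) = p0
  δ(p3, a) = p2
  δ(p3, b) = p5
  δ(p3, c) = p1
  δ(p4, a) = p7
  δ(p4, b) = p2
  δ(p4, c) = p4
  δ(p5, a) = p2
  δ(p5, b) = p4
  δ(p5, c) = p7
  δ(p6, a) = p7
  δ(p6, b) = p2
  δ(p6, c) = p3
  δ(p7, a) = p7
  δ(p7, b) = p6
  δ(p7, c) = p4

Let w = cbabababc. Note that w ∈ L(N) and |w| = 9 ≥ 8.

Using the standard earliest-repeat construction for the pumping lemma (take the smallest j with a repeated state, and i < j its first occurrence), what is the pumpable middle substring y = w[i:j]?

State sequence: p0 -c-> p7 -b-> p6 -a-> p7 -b-> p6 -a-> p7 -b-> p6 -a-> p7 -b-> p6 -c-> p3
First repeat at step 3: p7 was already visited.

So i = 1, j = 3, giving x = w[0:1] = c, y = w[1:3] = ba, z = w[3:9] = bababc.
Check: |xy| = 3 ≤ 8 and |y| = 2 ≥ 1. Reading y takes N from p7 back to p7, so every xyⁱz is accepted.

ba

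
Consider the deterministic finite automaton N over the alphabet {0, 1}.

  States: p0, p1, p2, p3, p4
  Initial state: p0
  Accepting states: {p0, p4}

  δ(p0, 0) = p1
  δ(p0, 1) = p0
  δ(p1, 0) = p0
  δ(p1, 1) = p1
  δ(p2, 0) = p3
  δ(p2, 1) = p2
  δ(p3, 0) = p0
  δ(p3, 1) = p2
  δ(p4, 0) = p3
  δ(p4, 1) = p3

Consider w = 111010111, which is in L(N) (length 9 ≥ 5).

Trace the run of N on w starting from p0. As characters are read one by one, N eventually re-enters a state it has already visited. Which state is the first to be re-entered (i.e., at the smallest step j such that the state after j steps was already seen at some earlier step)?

State sequence: p0 -1-> p0 -1-> p0 -1-> p0 -0-> p1 -1-> p1 -0-> p0 -1-> p0 -1-> p0 -1-> p0
First repeat at step 1: p0 was already visited.

The earliest repeat is at step j = 1: N is in p0, which it already visited at step i = 0.
Since N has 5 states, any run of length ≥ 5 visits 5+1 states, so by pigeonhole some state repeats within the first 5 steps — that repeat gives the pumpable loop.

p0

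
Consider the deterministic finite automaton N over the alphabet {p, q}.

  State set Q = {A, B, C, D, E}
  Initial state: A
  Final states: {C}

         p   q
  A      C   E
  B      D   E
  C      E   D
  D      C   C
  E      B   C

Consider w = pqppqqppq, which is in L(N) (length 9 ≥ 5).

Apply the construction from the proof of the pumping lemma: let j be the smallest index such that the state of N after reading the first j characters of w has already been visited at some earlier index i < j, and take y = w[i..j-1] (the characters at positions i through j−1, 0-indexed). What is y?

State sequence: A -p-> C -q-> D -p-> C -p-> E -q-> C -q-> D -p-> C -p-> E -q-> C
First repeat at step 3: C was already visited.

So i = 1, j = 3, giving x = w[0:1] = p, y = w[1:3] = qp, z = w[3:9] = pqqppq.
Check: |xy| = 3 ≤ 5 and |y| = 2 ≥ 1. Reading y takes N from C back to C, so every xyⁱz is accepted.
Pumping length from the standard proof: p = 5 (the number of states). The repeated state found above gives |xy| = j ≤ 5 and |y| = j − i ≥ 1.

qp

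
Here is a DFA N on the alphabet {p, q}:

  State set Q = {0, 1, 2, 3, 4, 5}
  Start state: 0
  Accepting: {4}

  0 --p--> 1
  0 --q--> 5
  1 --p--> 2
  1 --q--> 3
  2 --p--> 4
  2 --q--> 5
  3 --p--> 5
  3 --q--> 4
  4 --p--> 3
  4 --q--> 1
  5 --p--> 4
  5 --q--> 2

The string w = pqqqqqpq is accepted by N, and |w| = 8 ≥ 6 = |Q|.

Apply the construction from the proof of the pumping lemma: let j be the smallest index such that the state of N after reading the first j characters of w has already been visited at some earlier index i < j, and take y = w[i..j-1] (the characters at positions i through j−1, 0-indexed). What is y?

qqq

Run of N on w = p q q q q q p q:
  step 0: 0  (start)
  step 1: 1  (read p: 0→1)
  step 2: 3  (read q: 1→3)
  step 3: 4  (read q: 3→4)
  step 4: 1  (read q: 4→1)   ← first repeat (1 seen earlier)
  step 5: 3  (read q: 1→3)
  step 6: 4  (read q: 3→4)
  step 7: 3  (read p: 4→3)
  step 8: 4  (read q: 3→4)

So i = 1, j = 4, giving x = w[0:1] = p, y = w[1:4] = qqq, z = w[4:8] = qqpq.
Check: |xy| = 4 ≤ 6 and |y| = 3 ≥ 1. Reading y takes N from 1 back to 1, so every xyⁱz is accepted.
Since N has 6 states, any run of length ≥ 6 visits 6+1 states, so by pigeonhole some state repeats within the first 6 steps — that repeat gives the pumpable loop.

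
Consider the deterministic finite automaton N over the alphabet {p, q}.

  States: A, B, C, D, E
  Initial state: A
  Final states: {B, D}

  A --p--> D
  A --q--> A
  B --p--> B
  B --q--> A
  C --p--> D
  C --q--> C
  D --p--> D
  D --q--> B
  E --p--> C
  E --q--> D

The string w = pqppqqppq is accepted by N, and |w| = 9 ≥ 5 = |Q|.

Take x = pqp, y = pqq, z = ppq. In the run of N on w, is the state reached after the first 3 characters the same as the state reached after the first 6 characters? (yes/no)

Run of N on the first 6 characters of w = p q p p q q:
  step 0: A  (start)
  step 1: D  (read p: A→D)
  step 2: B  (read q: D→B)
  step 3: B  (read p: B→B)
  step 4: B  (read p: B→B)
  step 5: A  (read q: B→A)
  step 6: A  (read q: A→A)

After x (step 3): B. After xy (step 6): A.
They differ (B ≠ A), so y is not a cycle from the state after x; this split is not the one the pumping-lemma construction produces, and pumping y need not keep the string in L(N).

no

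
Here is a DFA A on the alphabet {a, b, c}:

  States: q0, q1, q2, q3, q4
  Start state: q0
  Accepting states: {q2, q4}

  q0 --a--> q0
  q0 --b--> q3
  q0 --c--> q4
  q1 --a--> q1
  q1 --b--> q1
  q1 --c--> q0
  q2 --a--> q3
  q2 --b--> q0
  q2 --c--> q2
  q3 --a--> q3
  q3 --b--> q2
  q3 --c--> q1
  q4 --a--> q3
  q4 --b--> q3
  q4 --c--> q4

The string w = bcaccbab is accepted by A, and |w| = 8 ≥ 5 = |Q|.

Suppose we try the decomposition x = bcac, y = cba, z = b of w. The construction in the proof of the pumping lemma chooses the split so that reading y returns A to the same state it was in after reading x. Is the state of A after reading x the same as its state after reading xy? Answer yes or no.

no

Run of A on the first 7 characters of w = b c a c c b a:
  step 0: q0  (start)
  step 1: q3  (read b: q0→q3)
  step 2: q1  (read c: q3→q1)
  step 3: q1  (read a: q1→q1)
  step 4: q0  (read c: q1→q0)
  step 5: q4  (read c: q0→q4)
  step 6: q3  (read b: q4→q3)
  step 7: q3  (read a: q3→q3)

After x (step 4): q0. After xy (step 7): q3.
They differ (q0 ≠ q3), so y is not a cycle from the state after x; this split is not the one the pumping-lemma construction produces, and pumping y need not keep the string in L(A).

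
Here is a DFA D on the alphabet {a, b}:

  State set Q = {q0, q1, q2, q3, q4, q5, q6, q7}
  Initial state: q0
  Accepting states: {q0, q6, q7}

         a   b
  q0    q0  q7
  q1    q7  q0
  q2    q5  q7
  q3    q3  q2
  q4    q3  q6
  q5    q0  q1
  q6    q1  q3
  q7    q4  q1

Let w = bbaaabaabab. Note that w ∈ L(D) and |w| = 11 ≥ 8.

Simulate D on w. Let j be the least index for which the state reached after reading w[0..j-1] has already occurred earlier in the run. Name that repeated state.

Run of D on w = b b a a a b a a b a b:
  step 0: q0  (start)
  step 1: q7  (read b: q0→q7)
  step 2: q1  (read b: q7→q1)
  step 3: q7  (read a: q1→q7)   ← first repeat (q7 seen earlier)
  step 4: q4  (read a: q7→q4)
  step 5: q3  (read a: q4→q3)
  step 6: q2  (read b: q3→q2)
  step 7: q5  (read a: q2→q5)
  step 8: q0  (read a: q5→q0)
  step 9: q7  (read b: q0→q7)
  step 10: q4  (read a: q7→q4)
  step 11: q6  (read b: q4→q6)

The earliest repeat is at step j = 3: D is in q7, which it already visited at step i = 1.
With |Q| = 8, pigeonhole forces a state repeat no later than step 8; the substring read between the first and second visits to that state can be pumped.

q7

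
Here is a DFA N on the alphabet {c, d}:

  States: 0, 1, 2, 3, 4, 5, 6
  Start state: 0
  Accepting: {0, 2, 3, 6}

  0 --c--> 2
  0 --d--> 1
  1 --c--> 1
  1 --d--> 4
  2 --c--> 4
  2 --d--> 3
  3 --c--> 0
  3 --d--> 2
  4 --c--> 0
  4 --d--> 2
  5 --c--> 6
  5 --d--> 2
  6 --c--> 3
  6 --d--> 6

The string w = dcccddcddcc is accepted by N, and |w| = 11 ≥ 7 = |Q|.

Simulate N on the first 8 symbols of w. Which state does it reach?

State sequence: 0 -d-> 1 -c-> 1 -c-> 1 -c-> 1 -d-> 4 -d-> 2 -c-> 4 -d-> 2

After reading 8 characters, N is in state 2.
(This kind of state-tracing is the core of the pumping-lemma construction: with 7 states, pigeonhole forces a repeat within the first 7 steps.)

2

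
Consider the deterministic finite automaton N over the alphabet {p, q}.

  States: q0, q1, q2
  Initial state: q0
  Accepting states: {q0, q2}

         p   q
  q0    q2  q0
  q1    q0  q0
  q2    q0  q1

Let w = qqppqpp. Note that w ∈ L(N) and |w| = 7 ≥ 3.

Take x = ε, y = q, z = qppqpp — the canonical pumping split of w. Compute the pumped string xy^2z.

xy^2z = ε·q·q·qppqpp = qqqppqpp.
Reading y = q takes N from q0 back to q0, so after x·y·y the machine is still in q0, and z then leads to the accepting state q0. Hence qqqppqpp ∈ L(N).

qqqppqpp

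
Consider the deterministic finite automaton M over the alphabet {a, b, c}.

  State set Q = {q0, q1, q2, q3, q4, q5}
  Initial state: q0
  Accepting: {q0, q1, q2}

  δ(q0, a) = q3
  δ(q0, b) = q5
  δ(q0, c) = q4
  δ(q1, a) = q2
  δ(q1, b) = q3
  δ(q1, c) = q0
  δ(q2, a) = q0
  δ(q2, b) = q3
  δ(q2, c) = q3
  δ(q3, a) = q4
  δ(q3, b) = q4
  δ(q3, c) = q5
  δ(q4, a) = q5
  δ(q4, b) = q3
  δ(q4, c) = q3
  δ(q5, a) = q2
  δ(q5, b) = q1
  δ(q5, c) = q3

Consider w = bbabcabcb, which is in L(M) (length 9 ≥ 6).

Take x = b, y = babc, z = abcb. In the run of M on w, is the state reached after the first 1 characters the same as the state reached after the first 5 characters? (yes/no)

yes

Run of M on the first 5 characters of w = b b a b c:
  step 0: q0  (start)
  step 1: q5  (read b: q0→q5)
  step 2: q1  (read b: q5→q1)
  step 3: q2  (read a: q1→q2)
  step 4: q3  (read b: q2→q3)
  step 5: q5  (read c: q3→q5)

After x (step 1): q5. After xy (step 5): q5.
They match, so y = babc drives M around a cycle from q5 back to itself; pumping y any number of times keeps M in q5 before reading z, and xyⁱz ∈ L(M) for every i ≥ 0.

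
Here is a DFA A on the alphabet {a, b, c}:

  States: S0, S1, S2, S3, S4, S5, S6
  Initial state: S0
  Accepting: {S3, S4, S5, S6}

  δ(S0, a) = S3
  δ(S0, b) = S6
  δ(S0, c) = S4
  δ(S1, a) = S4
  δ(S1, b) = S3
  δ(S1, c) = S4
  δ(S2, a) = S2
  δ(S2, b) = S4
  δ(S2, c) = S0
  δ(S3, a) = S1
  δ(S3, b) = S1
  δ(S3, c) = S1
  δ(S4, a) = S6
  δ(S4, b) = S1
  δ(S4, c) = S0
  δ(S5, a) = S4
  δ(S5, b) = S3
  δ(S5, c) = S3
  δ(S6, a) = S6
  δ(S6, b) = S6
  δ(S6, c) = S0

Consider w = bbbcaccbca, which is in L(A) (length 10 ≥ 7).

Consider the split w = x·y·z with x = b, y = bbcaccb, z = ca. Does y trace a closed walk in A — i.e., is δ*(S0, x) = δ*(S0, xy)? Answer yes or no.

State sequence: S0 -b-> S6 -b-> S6 -b-> S6 -c-> S0 -a-> S3 -c-> S1 -c-> S4 -b-> S1

After x (step 1): S6. After xy (step 8): S1.
They differ (S6 ≠ S1), so y is not a cycle from the state after x; this split is not the one the pumping-lemma construction produces, and pumping y need not keep the string in L(A).

no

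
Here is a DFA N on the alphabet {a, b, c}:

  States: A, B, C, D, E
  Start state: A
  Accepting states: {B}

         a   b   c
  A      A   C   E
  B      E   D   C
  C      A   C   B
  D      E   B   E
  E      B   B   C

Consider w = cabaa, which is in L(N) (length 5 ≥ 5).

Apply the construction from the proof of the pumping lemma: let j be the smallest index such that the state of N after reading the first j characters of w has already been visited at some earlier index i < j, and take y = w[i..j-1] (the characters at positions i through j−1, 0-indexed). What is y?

Run of N on w = c a b a a:
  step 0: A  (start)
  step 1: E  (read c: A→E)
  step 2: B  (read a: E→B)
  step 3: D  (read b: B→D)
  step 4: E  (read a: D→E)   ← first repeat (E seen earlier)
  step 5: B  (read a: E→B)

So i = 1, j = 4, giving x = w[0:1] = c, y = w[1:4] = aba, z = w[4:5] = a.
Check: |xy| = 4 ≤ 5 and |y| = 3 ≥ 1. Reading y takes N from E back to E, so every xyⁱz is accepted.
Since N has 5 states, any run of length ≥ 5 visits 5+1 states, so by pigeonhole some state repeats within the first 5 steps — that repeat gives the pumpable loop.

aba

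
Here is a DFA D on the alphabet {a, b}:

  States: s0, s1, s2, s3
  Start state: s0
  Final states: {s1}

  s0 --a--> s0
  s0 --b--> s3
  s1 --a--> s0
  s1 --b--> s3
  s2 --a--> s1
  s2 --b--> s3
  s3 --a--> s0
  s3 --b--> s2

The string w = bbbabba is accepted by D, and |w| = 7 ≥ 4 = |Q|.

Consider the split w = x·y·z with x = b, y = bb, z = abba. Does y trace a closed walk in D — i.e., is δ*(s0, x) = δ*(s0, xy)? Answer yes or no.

Run of D on the first 3 characters of w = b b b:
  step 0: s0  (start)
  step 1: s3  (read b: s0→s3)
  step 2: s2  (read b: s3→s2)
  step 3: s3  (read b: s2→s3)

After x (step 1): s3. After xy (step 3): s3.
They match, so y = bb drives D around a cycle from s3 back to itself; pumping y any number of times keeps D in s3 before reading z, and xyⁱz ∈ L(D) for every i ≥ 0.

yes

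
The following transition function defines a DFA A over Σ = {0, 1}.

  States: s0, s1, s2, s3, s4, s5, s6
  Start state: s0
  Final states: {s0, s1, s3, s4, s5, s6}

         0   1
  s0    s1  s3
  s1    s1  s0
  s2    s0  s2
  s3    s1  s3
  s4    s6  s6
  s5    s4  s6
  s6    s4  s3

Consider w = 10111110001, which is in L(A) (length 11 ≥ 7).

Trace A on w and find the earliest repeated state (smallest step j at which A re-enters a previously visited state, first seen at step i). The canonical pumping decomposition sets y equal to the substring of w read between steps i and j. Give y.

101

Run of A on w = 1 0 1 1 1 1 1 0 0 0 1:
  step 0: s0  (start)
  step 1: s3  (read 1: s0→s3)
  step 2: s1  (read 0: s3→s1)
  step 3: s0  (read 1: s1→s0)   ← first repeat (s0 seen earlier)
  step 4: s3  (read 1: s0→s3)
  step 5: s3  (read 1: s3→s3)
  step 6: s3  (read 1: s3→s3)
  step 7: s3  (read 1: s3→s3)
  step 8: s1  (read 0: s3→s1)
  step 9: s1  (read 0: s1→s1)
  step 10: s1  (read 0: s1→s1)
  step 11: s0  (read 1: s1→s0)

So i = 0, j = 3, giving x = w[0:0] = ε, y = w[0:3] = 101, z = w[3:11] = 11110001.
Check: |xy| = 3 ≤ 7 and |y| = 3 ≥ 1. Reading y takes A from s0 back to s0, so every xyⁱz is accepted.
The DFA has 7 states, so the proof of the pumping lemma guarantees a repeated state among the first 7+1 visited; the segment between the two visits is the pumpable y.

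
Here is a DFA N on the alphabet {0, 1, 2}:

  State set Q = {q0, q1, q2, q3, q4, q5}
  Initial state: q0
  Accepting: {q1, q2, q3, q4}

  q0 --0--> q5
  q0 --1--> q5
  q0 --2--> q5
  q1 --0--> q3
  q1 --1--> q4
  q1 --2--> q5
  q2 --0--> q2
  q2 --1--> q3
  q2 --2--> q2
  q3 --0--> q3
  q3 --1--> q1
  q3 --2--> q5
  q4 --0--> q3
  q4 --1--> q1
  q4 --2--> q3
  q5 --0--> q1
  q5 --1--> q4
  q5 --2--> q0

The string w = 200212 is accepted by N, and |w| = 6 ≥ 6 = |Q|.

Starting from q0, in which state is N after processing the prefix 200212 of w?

Run of N on the first 6 characters of w = 2 0 0 2 1 2:
  step 0: q0  (start)
  step 1: q5  (read 2: q0→q5)
  step 2: q1  (read 0: q5→q1)
  step 3: q3  (read 0: q1→q3)
  step 4: q5  (read 2: q3→q5)
  step 5: q4  (read 1: q5→q4)
  step 6: q3  (read 2: q4→q3)

After reading 6 characters, N is in state q3.

q3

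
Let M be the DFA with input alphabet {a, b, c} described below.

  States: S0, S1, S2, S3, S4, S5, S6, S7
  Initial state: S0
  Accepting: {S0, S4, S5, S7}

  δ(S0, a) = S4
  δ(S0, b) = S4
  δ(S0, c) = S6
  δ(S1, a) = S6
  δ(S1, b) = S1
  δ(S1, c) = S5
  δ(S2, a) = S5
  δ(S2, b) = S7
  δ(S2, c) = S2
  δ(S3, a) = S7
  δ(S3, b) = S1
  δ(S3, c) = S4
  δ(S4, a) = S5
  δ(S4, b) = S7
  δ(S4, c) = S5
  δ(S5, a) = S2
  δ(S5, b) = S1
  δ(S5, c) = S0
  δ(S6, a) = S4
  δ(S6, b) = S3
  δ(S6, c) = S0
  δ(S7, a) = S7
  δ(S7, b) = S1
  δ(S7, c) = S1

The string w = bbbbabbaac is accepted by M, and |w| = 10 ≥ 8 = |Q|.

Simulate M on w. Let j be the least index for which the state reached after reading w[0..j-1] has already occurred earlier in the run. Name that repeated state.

Run of M on w = b b b b a b b a a c:
  step 0: S0  (start)
  step 1: S4  (read b: S0→S4)
  step 2: S7  (read b: S4→S7)
  step 3: S1  (read b: S7→S1)
  step 4: S1  (read b: S1→S1)   ← first repeat (S1 seen earlier)
  step 5: S6  (read a: S1→S6)
  step 6: S3  (read b: S6→S3)
  step 7: S1  (read b: S3→S1)
  step 8: S6  (read a: S1→S6)
  step 9: S4  (read a: S6→S4)
  step 10: S5  (read c: S4→S5)

The earliest repeat is at step j = 4: M is in S1, which it already visited at step i = 3.
Pumping length from the standard proof: p = 8 (the number of states). The repeated state found above gives |xy| = j ≤ 8 and |y| = j − i ≥ 1.

S1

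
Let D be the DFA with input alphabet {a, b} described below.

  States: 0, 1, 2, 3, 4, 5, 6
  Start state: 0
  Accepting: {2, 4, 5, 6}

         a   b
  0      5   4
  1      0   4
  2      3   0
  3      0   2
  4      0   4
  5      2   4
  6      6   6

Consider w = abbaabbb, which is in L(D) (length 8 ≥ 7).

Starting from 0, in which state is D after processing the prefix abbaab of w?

4

State sequence: 0 -a-> 5 -b-> 4 -b-> 4 -a-> 0 -a-> 5 -b-> 4

After reading 6 characters, D is in state 4.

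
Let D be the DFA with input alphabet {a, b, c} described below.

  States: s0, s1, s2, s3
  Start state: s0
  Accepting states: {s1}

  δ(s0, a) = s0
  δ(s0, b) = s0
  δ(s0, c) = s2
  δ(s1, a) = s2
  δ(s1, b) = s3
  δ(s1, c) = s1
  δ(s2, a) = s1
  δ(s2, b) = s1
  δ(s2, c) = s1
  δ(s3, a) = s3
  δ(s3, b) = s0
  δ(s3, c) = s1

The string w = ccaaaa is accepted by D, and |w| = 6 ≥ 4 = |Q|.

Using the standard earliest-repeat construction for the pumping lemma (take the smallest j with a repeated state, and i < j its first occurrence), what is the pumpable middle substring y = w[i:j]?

State sequence: s0 -c-> s2 -c-> s1 -a-> s2 -a-> s1 -a-> s2 -a-> s1
First repeat at step 3: s2 was already visited.

So i = 1, j = 3, giving x = w[0:1] = c, y = w[1:3] = ca, z = w[3:6] = aaa.
Check: |xy| = 3 ≤ 4 and |y| = 2 ≥ 1. Reading y takes D from s2 back to s2, so every xyⁱz is accepted.

ca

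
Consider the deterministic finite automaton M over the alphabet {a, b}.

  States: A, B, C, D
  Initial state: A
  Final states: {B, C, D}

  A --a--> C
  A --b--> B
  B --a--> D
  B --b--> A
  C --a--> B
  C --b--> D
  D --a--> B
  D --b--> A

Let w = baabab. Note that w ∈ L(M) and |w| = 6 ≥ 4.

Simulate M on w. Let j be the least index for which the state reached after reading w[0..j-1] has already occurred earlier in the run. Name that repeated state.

B

State sequence: A -b-> B -a-> D -a-> B -b-> A -a-> C -b-> D
First repeat at step 3: B was already visited.

The earliest repeat is at step j = 3: M is in B, which it already visited at step i = 1.
Since M has 4 states, any run of length ≥ 4 visits 4+1 states, so by pigeonhole some state repeats within the first 4 steps — that repeat gives the pumpable loop.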